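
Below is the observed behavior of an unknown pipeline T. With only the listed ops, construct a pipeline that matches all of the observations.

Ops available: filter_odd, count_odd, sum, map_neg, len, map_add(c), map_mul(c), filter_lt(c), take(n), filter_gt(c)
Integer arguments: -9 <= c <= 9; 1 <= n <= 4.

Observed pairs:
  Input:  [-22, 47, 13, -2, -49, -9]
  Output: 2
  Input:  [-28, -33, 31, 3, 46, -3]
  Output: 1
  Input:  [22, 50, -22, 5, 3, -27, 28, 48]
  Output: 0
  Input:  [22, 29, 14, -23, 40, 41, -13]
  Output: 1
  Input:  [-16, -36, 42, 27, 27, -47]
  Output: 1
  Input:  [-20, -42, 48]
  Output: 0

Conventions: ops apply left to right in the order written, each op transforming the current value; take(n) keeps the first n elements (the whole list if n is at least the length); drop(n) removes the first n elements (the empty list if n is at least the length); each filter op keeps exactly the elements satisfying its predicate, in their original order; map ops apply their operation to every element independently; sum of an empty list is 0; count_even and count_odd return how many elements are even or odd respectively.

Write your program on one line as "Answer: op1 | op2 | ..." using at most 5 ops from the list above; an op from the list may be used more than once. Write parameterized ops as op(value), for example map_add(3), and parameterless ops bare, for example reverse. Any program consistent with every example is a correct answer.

take(4) | map_neg | filter_lt(-7) | count_odd

Check, running the answer program on each example:
  [-22, 47, 13, -2, -49, -9] -> [-22, 47, 13, -2] -> [22, -47, -13, 2] -> [-47, -13] -> 2
  [-28, -33, 31, 3, 46, -3] -> [-28, -33, 31, 3] -> [28, 33, -31, -3] -> [-31] -> 1
  [22, 50, -22, 5, 3, -27, 28, 48] -> [22, 50, -22, 5] -> [-22, -50, 22, -5] -> [-22, -50] -> 0
  [22, 29, 14, -23, 40, 41, -13] -> [22, 29, 14, -23] -> [-22, -29, -14, 23] -> [-22, -29, -14] -> 1
  [-16, -36, 42, 27, 27, -47] -> [-16, -36, 42, 27] -> [16, 36, -42, -27] -> [-42, -27] -> 1
  [-20, -42, 48] -> [-20, -42, 48] -> [20, 42, -48] -> [-48] -> 0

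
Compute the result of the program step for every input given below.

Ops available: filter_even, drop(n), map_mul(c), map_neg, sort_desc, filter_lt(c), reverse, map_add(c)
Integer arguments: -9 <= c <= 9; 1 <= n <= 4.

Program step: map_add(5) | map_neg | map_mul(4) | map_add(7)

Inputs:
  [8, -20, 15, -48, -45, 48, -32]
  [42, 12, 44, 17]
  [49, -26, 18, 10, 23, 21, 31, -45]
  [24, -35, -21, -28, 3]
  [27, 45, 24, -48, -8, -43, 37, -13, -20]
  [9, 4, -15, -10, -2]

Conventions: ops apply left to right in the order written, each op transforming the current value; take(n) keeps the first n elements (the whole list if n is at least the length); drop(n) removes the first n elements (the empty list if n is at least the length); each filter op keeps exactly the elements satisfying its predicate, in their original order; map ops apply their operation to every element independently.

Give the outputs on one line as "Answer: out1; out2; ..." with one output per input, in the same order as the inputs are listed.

Execution, op by op:
  [8, -20, 15, -48, -45, 48, -32] -> [13, -15, 20, -43, -40, 53, -27] -> [-13, 15, -20, 43, 40, -53, 27] -> [-52, 60, -80, 172, 160, -212, 108] -> [-45, 67, -73, 179, 167, -205, 115]
  [42, 12, 44, 17] -> [47, 17, 49, 22] -> [-47, -17, -49, -22] -> [-188, -68, -196, -88] -> [-181, -61, -189, -81]
  [49, -26, 18, 10, 23, 21, 31, -45] -> [54, -21, 23, 15, 28, 26, 36, -40] -> [-54, 21, -23, -15, -28, -26, -36, 40] -> [-216, 84, -92, -60, -112, -104, -144, 160] -> [-209, 91, -85, -53, -105, -97, -137, 167]
  [24, -35, -21, -28, 3] -> [29, -30, -16, -23, 8] -> [-29, 30, 16, 23, -8] -> [-116, 120, 64, 92, -32] -> [-109, 127, 71, 99, -25]
  [27, 45, 24, -48, -8, -43, 37, -13, -20] -> [32, 50, 29, -43, -3, -38, 42, -8, -15] -> [-32, -50, -29, 43, 3, 38, -42, 8, 15] -> [-128, -200, -116, 172, 12, 152, -168, 32, 60] -> [-121, -193, -109, 179, 19, 159, -161, 39, 67]
  [9, 4, -15, -10, -2] -> [14, 9, -10, -5, 3] -> [-14, -9, 10, 5, -3] -> [-56, -36, 40, 20, -12] -> [-49, -29, 47, 27, -5]

[-45, 67, -73, 179, 167, -205, 115]; [-181, -61, -189, -81]; [-209, 91, -85, -53, -105, -97, -137, 167]; [-109, 127, 71, 99, -25]; [-121, -193, -109, 179, 19, 159, -161, 39, 67]; [-49, -29, 47, 27, -5]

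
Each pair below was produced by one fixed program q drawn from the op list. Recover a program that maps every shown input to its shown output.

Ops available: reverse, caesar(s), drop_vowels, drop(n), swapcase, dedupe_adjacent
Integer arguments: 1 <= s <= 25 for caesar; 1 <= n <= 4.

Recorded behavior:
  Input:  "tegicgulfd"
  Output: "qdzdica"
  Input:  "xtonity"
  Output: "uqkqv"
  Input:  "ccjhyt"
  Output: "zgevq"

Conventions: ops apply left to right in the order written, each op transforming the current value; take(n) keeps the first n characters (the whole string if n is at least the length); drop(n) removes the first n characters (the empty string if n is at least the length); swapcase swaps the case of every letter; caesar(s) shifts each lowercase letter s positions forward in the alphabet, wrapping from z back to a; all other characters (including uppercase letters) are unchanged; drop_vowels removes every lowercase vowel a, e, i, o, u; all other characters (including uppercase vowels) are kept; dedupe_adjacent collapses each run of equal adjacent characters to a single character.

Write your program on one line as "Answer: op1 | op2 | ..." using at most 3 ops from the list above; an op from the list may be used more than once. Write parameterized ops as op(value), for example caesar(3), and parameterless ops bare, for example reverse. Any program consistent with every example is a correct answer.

dedupe_adjacent | drop_vowels | caesar(23)

Check, running the answer program on each example:
  "tegicgulfd" -> "tegicgulfd" -> "tgcglfd" -> "qdzdica"
  "xtonity" -> "xtonity" -> "xtnty" -> "uqkqv"
  "ccjhyt" -> "cjhyt" -> "cjhyt" -> "zgevq"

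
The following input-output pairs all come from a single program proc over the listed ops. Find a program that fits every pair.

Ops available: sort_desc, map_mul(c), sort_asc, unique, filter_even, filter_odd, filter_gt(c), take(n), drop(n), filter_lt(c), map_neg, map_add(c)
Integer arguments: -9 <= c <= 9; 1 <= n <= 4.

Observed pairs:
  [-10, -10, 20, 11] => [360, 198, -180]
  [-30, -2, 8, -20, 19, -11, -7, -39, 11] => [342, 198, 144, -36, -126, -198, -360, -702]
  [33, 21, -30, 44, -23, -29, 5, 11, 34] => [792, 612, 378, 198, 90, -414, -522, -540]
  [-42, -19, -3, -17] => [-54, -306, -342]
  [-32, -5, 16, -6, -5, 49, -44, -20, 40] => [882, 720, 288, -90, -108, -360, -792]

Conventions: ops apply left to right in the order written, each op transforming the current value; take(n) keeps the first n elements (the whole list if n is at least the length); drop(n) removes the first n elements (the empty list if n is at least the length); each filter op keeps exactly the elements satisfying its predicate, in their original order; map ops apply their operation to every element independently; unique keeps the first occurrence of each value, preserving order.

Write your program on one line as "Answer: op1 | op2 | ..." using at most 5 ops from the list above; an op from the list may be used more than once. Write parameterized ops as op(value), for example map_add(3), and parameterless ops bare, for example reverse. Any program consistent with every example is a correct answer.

map_mul(-6) | drop(1) | unique | sort_asc | map_mul(-3)

Check, running the answer program on each example:
  [-10, -10, 20, 11] -> [60, 60, -120, -66] -> [60, -120, -66] -> [60, -120, -66] -> [-120, -66, 60] -> [360, 198, -180]
  [-30, -2, 8, -20, 19, -11, -7, -39, 11] -> [180, 12, -48, 120, -114, 66, 42, 234, -66] -> [12, -48, 120, -114, 66, 42, 234, -66] -> [12, -48, 120, -114, 66, 42, 234, -66] -> [-114, -66, -48, 12, 42, 66, 120, 234] -> [342, 198, 144, -36, -126, -198, -360, -702]
  [33, 21, -30, 44, -23, -29, 5, 11, 34] -> [-198, -126, 180, -264, 138, 174, -30, -66, -204] -> [-126, 180, -264, 138, 174, -30, -66, -204] -> [-126, 180, -264, 138, 174, -30, -66, -204] -> [-264, -204, -126, -66, -30, 138, 174, 180] -> [792, 612, 378, 198, 90, -414, -522, -540]
  [-42, -19, -3, -17] -> [252, 114, 18, 102] -> [114, 18, 102] -> [114, 18, 102] -> [18, 102, 114] -> [-54, -306, -342]
  [-32, -5, 16, -6, -5, 49, -44, -20, 40] -> [192, 30, -96, 36, 30, -294, 264, 120, -240] -> [30, -96, 36, 30, -294, 264, 120, -240] -> [30, -96, 36, -294, 264, 120, -240] -> [-294, -240, -96, 30, 36, 120, 264] -> [882, 720, 288, -90, -108, -360, -792]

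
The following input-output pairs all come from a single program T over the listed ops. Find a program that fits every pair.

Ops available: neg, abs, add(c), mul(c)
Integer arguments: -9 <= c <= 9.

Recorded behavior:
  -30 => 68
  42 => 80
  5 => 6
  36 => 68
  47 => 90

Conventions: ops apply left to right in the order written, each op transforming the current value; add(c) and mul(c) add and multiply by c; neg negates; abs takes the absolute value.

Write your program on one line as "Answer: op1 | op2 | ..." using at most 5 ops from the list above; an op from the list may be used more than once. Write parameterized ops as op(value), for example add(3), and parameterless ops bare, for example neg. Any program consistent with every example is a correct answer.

add(-3) | neg | mul(2) | abs | add(2)

Check, running the answer program on each example:
  -30 -> -33 -> 33 -> 66 -> 66 -> 68
  42 -> 39 -> -39 -> -78 -> 78 -> 80
  5 -> 2 -> -2 -> -4 -> 4 -> 6
  36 -> 33 -> -33 -> -66 -> 66 -> 68
  47 -> 44 -> -44 -> -88 -> 88 -> 90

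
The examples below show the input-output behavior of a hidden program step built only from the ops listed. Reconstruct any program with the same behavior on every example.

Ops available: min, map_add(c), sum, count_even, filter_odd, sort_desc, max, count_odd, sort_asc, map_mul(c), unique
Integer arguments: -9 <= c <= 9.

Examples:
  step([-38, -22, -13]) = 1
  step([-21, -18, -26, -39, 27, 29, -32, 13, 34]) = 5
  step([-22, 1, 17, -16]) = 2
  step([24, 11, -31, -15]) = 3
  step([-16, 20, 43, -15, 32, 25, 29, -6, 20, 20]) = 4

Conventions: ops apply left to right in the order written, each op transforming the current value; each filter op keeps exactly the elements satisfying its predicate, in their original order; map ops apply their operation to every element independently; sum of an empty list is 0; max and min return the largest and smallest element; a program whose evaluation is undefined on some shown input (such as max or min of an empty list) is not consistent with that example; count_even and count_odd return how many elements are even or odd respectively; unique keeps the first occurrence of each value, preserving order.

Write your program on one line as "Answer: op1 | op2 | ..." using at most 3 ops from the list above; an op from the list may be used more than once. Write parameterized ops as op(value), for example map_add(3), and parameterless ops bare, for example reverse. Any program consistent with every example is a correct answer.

map_add(-4) | map_add(-9) | count_even

Check, running the answer program on each example:
  [-38, -22, -13] -> [-42, -26, -17] -> [-51, -35, -26] -> 1
  [-21, -18, -26, -39, 27, 29, -32, 13, 34] -> [-25, -22, -30, -43, 23, 25, -36, 9, 30] -> [-34, -31, -39, -52, 14, 16, -45, 0, 21] -> 5
  [-22, 1, 17, -16] -> [-26, -3, 13, -20] -> [-35, -12, 4, -29] -> 2
  [24, 11, -31, -15] -> [20, 7, -35, -19] -> [11, -2, -44, -28] -> 3
  [-16, 20, 43, -15, 32, 25, 29, -6, 20, 20] -> [-20, 16, 39, -19, 28, 21, 25, -10, 16, 16] -> [-29, 7, 30, -28, 19, 12, 16, -19, 7, 7] -> 4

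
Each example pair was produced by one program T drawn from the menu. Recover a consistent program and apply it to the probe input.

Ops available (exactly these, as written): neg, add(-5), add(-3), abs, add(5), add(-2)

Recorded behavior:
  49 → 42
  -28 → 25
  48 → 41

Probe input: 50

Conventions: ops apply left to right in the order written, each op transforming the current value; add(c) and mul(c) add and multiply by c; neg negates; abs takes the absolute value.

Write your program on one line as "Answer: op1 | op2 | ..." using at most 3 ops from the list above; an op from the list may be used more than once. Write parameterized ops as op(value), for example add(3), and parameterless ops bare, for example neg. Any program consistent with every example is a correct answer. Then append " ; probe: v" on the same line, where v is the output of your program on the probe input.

add(-2) | abs | add(-5) ; probe: 43

Check, running the answer program on each example:
  49 -> 47 -> 47 -> 42
  -28 -> -30 -> 30 -> 25
  48 -> 46 -> 46 -> 41
  probe: 50 -> 48 -> 48 -> 43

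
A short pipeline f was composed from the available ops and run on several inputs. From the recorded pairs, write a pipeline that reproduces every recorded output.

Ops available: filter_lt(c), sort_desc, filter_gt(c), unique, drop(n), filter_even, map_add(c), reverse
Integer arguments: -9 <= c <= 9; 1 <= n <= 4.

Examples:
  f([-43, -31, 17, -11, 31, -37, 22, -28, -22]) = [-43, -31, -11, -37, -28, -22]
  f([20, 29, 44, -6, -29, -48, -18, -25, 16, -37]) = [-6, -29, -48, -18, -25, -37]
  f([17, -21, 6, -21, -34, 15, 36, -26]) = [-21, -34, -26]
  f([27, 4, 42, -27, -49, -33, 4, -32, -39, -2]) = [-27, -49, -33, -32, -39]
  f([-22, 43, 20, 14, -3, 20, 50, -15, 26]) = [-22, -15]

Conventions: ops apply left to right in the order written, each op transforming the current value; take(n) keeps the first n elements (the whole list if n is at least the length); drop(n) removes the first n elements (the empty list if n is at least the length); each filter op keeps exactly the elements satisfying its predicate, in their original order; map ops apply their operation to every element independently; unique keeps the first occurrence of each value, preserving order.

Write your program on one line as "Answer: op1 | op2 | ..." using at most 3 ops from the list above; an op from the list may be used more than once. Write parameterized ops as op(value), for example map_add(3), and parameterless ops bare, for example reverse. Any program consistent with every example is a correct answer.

unique | filter_lt(-5)

Check, running the answer program on each example:
  [-43, -31, 17, -11, 31, -37, 22, -28, -22] -> [-43, -31, 17, -11, 31, -37, 22, -28, -22] -> [-43, -31, -11, -37, -28, -22]
  [20, 29, 44, -6, -29, -48, -18, -25, 16, -37] -> [20, 29, 44, -6, -29, -48, -18, -25, 16, -37] -> [-6, -29, -48, -18, -25, -37]
  [17, -21, 6, -21, -34, 15, 36, -26] -> [17, -21, 6, -34, 15, 36, -26] -> [-21, -34, -26]
  [27, 4, 42, -27, -49, -33, 4, -32, -39, -2] -> [27, 4, 42, -27, -49, -33, -32, -39, -2] -> [-27, -49, -33, -32, -39]
  [-22, 43, 20, 14, -3, 20, 50, -15, 26] -> [-22, 43, 20, 14, -3, 50, -15, 26] -> [-22, -15]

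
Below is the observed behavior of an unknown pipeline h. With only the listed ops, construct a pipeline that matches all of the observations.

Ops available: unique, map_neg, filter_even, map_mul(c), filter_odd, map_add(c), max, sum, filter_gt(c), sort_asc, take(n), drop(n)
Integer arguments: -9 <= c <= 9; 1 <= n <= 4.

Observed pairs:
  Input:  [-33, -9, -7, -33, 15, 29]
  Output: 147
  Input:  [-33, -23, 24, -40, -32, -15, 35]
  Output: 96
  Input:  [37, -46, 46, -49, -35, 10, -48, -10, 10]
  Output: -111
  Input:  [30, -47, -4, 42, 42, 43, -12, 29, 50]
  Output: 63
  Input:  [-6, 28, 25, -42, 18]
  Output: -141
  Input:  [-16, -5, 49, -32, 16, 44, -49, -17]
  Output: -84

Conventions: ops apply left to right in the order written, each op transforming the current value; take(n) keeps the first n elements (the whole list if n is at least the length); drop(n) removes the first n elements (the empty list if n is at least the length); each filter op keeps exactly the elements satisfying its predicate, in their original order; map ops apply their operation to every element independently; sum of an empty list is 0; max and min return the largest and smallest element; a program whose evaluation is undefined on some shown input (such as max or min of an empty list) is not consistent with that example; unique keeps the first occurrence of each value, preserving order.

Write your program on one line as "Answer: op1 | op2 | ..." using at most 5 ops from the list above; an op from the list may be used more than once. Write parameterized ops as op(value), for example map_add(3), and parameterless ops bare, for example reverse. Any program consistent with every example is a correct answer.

map_mul(3) | map_neg | take(3) | sum

Check, running the answer program on each example:
  [-33, -9, -7, -33, 15, 29] -> [-99, -27, -21, -99, 45, 87] -> [99, 27, 21, 99, -45, -87] -> [99, 27, 21] -> 147
  [-33, -23, 24, -40, -32, -15, 35] -> [-99, -69, 72, -120, -96, -45, 105] -> [99, 69, -72, 120, 96, 45, -105] -> [99, 69, -72] -> 96
  [37, -46, 46, -49, -35, 10, -48, -10, 10] -> [111, -138, 138, -147, -105, 30, -144, -30, 30] -> [-111, 138, -138, 147, 105, -30, 144, 30, -30] -> [-111, 138, -138] -> -111
  [30, -47, -4, 42, 42, 43, -12, 29, 50] -> [90, -141, -12, 126, 126, 129, -36, 87, 150] -> [-90, 141, 12, -126, -126, -129, 36, -87, -150] -> [-90, 141, 12] -> 63
  [-6, 28, 25, -42, 18] -> [-18, 84, 75, -126, 54] -> [18, -84, -75, 126, -54] -> [18, -84, -75] -> -141
  [-16, -5, 49, -32, 16, 44, -49, -17] -> [-48, -15, 147, -96, 48, 132, -147, -51] -> [48, 15, -147, 96, -48, -132, 147, 51] -> [48, 15, -147] -> -84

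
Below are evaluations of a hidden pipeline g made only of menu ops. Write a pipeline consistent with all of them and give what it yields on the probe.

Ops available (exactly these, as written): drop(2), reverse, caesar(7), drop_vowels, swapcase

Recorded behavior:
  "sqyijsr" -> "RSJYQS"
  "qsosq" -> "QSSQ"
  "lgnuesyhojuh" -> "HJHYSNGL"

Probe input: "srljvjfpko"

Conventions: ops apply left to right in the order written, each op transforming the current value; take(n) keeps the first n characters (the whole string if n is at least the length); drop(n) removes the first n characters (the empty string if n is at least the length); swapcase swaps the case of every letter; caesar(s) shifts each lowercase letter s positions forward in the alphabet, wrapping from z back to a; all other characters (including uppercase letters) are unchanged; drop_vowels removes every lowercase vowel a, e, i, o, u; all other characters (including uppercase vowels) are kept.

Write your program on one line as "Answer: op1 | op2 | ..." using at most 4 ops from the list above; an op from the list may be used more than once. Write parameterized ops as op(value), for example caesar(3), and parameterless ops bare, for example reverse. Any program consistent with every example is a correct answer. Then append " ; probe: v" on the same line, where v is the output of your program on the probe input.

drop_vowels | reverse | swapcase ; probe: "KPFJVJLRS"

Check, running the answer program on each example:
  "sqyijsr" -> "sqyjsr" -> "rsjyqs" -> "RSJYQS"
  "qsosq" -> "qssq" -> "qssq" -> "QSSQ"
  "lgnuesyhojuh" -> "lgnsyhjh" -> "hjhysngl" -> "HJHYSNGL"
  probe: "srljvjfpko" -> "srljvjfpk" -> "kpfjvjlrs" -> "KPFJVJLRS"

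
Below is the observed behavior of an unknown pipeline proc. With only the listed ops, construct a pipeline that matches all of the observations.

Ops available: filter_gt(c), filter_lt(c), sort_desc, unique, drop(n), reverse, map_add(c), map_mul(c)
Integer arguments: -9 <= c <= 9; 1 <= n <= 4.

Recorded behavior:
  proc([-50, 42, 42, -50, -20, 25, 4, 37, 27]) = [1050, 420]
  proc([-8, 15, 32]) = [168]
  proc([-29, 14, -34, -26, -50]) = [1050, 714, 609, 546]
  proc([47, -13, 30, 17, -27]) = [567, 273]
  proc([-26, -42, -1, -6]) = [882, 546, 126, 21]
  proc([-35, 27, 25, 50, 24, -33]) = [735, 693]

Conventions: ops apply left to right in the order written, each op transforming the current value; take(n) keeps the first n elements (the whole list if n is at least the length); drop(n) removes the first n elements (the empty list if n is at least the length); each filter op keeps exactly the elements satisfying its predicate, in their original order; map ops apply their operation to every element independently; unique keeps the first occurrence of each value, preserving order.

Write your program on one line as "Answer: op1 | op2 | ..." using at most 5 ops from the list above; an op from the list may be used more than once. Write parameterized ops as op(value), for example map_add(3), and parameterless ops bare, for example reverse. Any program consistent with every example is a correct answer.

map_mul(-3) | map_mul(7) | sort_desc | filter_gt(6) | unique

Check, running the answer program on each example:
  [-50, 42, 42, -50, -20, 25, 4, 37, 27] -> [150, -126, -126, 150, 60, -75, -12, -111, -81] -> [1050, -882, -882, 1050, 420, -525, -84, -777, -567] -> [1050, 1050, 420, -84, -525, -567, -777, -882, -882] -> [1050, 1050, 420] -> [1050, 420]
  [-8, 15, 32] -> [24, -45, -96] -> [168, -315, -672] -> [168, -315, -672] -> [168] -> [168]
  [-29, 14, -34, -26, -50] -> [87, -42, 102, 78, 150] -> [609, -294, 714, 546, 1050] -> [1050, 714, 609, 546, -294] -> [1050, 714, 609, 546] -> [1050, 714, 609, 546]
  [47, -13, 30, 17, -27] -> [-141, 39, -90, -51, 81] -> [-987, 273, -630, -357, 567] -> [567, 273, -357, -630, -987] -> [567, 273] -> [567, 273]
  [-26, -42, -1, -6] -> [78, 126, 3, 18] -> [546, 882, 21, 126] -> [882, 546, 126, 21] -> [882, 546, 126, 21] -> [882, 546, 126, 21]
  [-35, 27, 25, 50, 24, -33] -> [105, -81, -75, -150, -72, 99] -> [735, -567, -525, -1050, -504, 693] -> [735, 693, -504, -525, -567, -1050] -> [735, 693] -> [735, 693]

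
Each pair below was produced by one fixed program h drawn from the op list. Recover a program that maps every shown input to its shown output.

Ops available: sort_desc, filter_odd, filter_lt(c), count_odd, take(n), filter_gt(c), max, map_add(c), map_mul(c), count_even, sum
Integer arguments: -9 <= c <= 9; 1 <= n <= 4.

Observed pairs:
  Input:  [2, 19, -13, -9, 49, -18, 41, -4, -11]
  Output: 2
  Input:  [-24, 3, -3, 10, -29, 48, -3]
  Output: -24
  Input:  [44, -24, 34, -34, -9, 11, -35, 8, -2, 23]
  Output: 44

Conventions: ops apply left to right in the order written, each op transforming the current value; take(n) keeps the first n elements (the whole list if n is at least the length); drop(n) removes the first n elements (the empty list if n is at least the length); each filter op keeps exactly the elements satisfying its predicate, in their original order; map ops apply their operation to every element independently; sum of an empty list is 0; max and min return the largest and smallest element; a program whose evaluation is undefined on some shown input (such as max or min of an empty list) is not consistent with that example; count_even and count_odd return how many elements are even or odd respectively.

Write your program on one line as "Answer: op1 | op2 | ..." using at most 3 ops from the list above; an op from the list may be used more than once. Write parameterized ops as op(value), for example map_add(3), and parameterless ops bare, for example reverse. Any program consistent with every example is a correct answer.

take(2) | take(1) | sum

Check, running the answer program on each example:
  [2, 19, -13, -9, 49, -18, 41, -4, -11] -> [2, 19] -> [2] -> 2
  [-24, 3, -3, 10, -29, 48, -3] -> [-24, 3] -> [-24] -> -24
  [44, -24, 34, -34, -9, 11, -35, 8, -2, 23] -> [44, -24] -> [44] -> 44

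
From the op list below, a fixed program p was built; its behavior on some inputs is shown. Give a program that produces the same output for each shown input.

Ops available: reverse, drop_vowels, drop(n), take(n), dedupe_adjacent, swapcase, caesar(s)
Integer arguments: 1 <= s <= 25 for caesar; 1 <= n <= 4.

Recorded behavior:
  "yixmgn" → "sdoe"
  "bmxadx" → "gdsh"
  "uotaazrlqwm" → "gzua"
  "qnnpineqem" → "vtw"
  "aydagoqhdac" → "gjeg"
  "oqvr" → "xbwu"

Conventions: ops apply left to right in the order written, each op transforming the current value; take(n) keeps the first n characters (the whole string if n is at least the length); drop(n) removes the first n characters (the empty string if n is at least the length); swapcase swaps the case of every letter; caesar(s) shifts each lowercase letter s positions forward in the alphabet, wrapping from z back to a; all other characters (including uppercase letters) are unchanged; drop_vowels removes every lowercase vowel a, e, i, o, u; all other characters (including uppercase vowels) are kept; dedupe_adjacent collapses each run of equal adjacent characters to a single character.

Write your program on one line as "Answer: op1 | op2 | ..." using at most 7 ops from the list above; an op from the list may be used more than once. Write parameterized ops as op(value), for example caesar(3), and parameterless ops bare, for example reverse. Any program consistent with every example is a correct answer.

take(4) | reverse | caesar(6) | swapcase | dedupe_adjacent | swapcase

Check, running the answer program on each example:
  "yixmgn" -> "yixm" -> "mxiy" -> "sdoe" -> "SDOE" -> "SDOE" -> "sdoe"
  "bmxadx" -> "bmxa" -> "axmb" -> "gdsh" -> "GDSH" -> "GDSH" -> "gdsh"
  "uotaazrlqwm" -> "uota" -> "atou" -> "gzua" -> "GZUA" -> "GZUA" -> "gzua"
  "qnnpineqem" -> "qnnp" -> "pnnq" -> "vttw" -> "VTTW" -> "VTW" -> "vtw"
  "aydagoqhdac" -> "ayda" -> "adya" -> "gjeg" -> "GJEG" -> "GJEG" -> "gjeg"
  "oqvr" -> "oqvr" -> "rvqo" -> "xbwu" -> "XBWU" -> "XBWU" -> "xbwu"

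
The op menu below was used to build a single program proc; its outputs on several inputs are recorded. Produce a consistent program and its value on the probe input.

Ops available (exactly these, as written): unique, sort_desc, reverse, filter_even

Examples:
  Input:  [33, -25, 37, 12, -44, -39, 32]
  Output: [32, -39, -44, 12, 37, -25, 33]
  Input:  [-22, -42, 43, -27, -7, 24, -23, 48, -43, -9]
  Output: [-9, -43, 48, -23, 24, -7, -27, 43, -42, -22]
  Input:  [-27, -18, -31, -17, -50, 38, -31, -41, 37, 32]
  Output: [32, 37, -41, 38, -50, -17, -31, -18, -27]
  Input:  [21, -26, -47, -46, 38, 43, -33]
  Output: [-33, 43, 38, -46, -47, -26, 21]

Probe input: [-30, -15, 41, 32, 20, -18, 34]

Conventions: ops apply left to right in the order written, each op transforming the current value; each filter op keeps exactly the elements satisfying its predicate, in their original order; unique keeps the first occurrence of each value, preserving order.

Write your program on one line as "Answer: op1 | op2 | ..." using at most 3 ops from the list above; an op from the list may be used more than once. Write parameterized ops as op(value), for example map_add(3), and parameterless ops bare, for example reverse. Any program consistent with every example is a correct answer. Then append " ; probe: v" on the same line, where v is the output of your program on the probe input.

unique | reverse ; probe: [34, -18, 20, 32, 41, -15, -30]

Check, running the answer program on each example:
  [33, -25, 37, 12, -44, -39, 32] -> [33, -25, 37, 12, -44, -39, 32] -> [32, -39, -44, 12, 37, -25, 33]
  [-22, -42, 43, -27, -7, 24, -23, 48, -43, -9] -> [-22, -42, 43, -27, -7, 24, -23, 48, -43, -9] -> [-9, -43, 48, -23, 24, -7, -27, 43, -42, -22]
  [-27, -18, -31, -17, -50, 38, -31, -41, 37, 32] -> [-27, -18, -31, -17, -50, 38, -41, 37, 32] -> [32, 37, -41, 38, -50, -17, -31, -18, -27]
  [21, -26, -47, -46, 38, 43, -33] -> [21, -26, -47, -46, 38, 43, -33] -> [-33, 43, 38, -46, -47, -26, 21]
  probe: [-30, -15, 41, 32, 20, -18, 34] -> [-30, -15, 41, 32, 20, -18, 34] -> [34, -18, 20, 32, 41, -15, -30]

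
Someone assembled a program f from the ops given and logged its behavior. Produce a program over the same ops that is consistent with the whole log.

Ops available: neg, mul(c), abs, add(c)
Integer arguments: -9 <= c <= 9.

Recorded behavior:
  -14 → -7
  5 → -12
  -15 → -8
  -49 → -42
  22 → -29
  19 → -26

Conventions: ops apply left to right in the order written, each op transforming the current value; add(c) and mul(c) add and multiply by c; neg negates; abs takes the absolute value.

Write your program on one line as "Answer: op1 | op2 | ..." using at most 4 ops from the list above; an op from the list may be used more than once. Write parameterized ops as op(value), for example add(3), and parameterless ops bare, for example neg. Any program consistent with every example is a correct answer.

add(7) | abs | neg

Check, running the answer program on each example:
  -14 -> -7 -> 7 -> -7
  5 -> 12 -> 12 -> -12
  -15 -> -8 -> 8 -> -8
  -49 -> -42 -> 42 -> -42
  22 -> 29 -> 29 -> -29
  19 -> 26 -> 26 -> -26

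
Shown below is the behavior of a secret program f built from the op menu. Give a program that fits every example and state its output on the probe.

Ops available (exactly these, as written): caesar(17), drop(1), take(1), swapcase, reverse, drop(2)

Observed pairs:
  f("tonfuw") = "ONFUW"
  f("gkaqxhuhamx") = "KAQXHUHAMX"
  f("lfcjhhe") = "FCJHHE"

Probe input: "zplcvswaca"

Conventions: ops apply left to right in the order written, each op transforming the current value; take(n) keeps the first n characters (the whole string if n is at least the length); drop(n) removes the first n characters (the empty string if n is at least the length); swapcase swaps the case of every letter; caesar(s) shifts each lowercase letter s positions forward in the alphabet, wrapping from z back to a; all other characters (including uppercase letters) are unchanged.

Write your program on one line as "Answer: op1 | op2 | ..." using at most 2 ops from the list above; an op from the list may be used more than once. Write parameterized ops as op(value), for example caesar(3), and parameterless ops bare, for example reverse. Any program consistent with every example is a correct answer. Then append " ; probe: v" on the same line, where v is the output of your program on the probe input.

drop(1) | swapcase ; probe: "PLCVSWACA"

Check, running the answer program on each example:
  "tonfuw" -> "onfuw" -> "ONFUW"
  "gkaqxhuhamx" -> "kaqxhuhamx" -> "KAQXHUHAMX"
  "lfcjhhe" -> "fcjhhe" -> "FCJHHE"
  probe: "zplcvswaca" -> "plcvswaca" -> "PLCVSWACA"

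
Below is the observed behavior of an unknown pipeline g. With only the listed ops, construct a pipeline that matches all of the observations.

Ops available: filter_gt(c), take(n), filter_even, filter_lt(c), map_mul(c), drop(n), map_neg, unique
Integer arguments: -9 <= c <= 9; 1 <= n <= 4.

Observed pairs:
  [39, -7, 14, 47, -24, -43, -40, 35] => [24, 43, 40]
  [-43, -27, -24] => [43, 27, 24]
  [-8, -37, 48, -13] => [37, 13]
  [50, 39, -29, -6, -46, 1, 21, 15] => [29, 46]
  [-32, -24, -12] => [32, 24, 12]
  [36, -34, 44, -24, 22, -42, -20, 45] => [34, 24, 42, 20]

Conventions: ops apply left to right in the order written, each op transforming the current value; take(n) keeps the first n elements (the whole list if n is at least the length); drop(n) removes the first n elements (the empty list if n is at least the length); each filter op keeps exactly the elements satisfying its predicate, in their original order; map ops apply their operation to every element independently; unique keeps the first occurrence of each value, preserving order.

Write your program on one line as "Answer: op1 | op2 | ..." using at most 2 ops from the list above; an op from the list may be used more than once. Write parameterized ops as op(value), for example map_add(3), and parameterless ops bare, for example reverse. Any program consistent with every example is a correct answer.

filter_lt(-8) | map_neg

Check, running the answer program on each example:
  [39, -7, 14, 47, -24, -43, -40, 35] -> [-24, -43, -40] -> [24, 43, 40]
  [-43, -27, -24] -> [-43, -27, -24] -> [43, 27, 24]
  [-8, -37, 48, -13] -> [-37, -13] -> [37, 13]
  [50, 39, -29, -6, -46, 1, 21, 15] -> [-29, -46] -> [29, 46]
  [-32, -24, -12] -> [-32, -24, -12] -> [32, 24, 12]
  [36, -34, 44, -24, 22, -42, -20, 45] -> [-34, -24, -42, -20] -> [34, 24, 42, 20]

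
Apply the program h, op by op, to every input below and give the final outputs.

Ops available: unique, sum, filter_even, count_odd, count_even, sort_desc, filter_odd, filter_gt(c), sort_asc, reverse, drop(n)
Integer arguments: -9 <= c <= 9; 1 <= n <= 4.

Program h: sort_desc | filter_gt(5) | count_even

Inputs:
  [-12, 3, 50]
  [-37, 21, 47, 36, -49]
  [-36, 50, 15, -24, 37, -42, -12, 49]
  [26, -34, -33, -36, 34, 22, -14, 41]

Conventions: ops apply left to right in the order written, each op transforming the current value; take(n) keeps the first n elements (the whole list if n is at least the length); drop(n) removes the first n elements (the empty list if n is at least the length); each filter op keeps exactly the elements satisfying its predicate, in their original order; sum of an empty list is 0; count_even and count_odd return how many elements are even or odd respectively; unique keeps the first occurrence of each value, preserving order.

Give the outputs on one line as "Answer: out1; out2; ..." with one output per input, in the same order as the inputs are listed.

Execution, op by op:
  [-12, 3, 50] -> [50, 3, -12] -> [50] -> 1
  [-37, 21, 47, 36, -49] -> [47, 36, 21, -37, -49] -> [47, 36, 21] -> 1
  [-36, 50, 15, -24, 37, -42, -12, 49] -> [50, 49, 37, 15, -12, -24, -36, -42] -> [50, 49, 37, 15] -> 1
  [26, -34, -33, -36, 34, 22, -14, 41] -> [41, 34, 26, 22, -14, -33, -34, -36] -> [41, 34, 26, 22] -> 3

1; 1; 1; 3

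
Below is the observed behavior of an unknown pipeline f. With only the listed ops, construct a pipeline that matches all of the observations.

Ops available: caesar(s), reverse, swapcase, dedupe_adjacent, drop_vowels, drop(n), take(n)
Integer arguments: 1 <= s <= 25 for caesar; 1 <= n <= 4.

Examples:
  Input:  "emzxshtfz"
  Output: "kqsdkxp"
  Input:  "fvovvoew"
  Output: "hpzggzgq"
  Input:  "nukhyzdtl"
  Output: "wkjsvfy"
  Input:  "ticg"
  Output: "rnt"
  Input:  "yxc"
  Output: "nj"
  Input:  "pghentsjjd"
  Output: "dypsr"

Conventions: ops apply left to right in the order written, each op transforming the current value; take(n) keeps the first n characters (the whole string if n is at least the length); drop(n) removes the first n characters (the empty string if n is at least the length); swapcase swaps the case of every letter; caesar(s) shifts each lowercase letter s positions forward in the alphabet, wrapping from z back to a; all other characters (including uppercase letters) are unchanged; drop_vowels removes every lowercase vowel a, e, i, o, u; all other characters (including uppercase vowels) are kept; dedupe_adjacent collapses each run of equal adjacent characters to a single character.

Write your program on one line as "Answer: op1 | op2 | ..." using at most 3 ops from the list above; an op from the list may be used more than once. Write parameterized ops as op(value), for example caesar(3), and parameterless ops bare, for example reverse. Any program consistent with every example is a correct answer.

caesar(11) | reverse | drop_vowels

Check, running the answer program on each example:
  "emzxshtfz" -> "pxkidseqk" -> "kqesdikxp" -> "kqsdkxp"
  "fvovvoew" -> "qgzggzph" -> "hpzggzgq" -> "hpzggzgq"
  "nukhyzdtl" -> "yfvsjkoew" -> "weokjsvfy" -> "wkjsvfy"
  "ticg" -> "etnr" -> "rnte" -> "rnt"
  "yxc" -> "jin" -> "nij" -> "nj"
  "pghentsjjd" -> "arspyeduuo" -> "ouudeypsra" -> "dypsr"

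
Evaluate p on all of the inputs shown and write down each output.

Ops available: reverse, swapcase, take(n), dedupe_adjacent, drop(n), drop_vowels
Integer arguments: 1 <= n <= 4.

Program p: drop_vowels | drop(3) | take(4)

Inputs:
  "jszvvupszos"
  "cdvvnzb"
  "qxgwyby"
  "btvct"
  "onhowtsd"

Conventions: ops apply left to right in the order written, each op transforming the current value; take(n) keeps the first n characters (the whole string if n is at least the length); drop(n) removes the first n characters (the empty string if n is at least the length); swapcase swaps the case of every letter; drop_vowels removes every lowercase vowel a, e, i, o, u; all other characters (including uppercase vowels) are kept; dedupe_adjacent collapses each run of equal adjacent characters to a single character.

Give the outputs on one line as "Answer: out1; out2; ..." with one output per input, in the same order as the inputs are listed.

Execution, op by op:
  "jszvvupszos" -> "jszvvpszs" -> "vvpszs" -> "vvps"
  "cdvvnzb" -> "cdvvnzb" -> "vnzb" -> "vnzb"
  "qxgwyby" -> "qxgwyby" -> "wyby" -> "wyby"
  "btvct" -> "btvct" -> "ct" -> "ct"
  "onhowtsd" -> "nhwtsd" -> "tsd" -> "tsd"

"vvps"; "vnzb"; "wyby"; "ct"; "tsd"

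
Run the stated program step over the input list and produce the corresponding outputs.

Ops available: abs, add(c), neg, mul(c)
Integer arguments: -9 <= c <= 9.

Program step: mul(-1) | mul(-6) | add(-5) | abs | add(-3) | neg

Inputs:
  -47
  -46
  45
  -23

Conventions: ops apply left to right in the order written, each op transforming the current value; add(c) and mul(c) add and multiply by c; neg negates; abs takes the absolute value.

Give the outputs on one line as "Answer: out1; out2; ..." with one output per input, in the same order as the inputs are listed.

Execution, op by op:
  -47 -> 47 -> -282 -> -287 -> 287 -> 284 -> -284
  -46 -> 46 -> -276 -> -281 -> 281 -> 278 -> -278
  45 -> -45 -> 270 -> 265 -> 265 -> 262 -> -262
  -23 -> 23 -> -138 -> -143 -> 143 -> 140 -> -140

-284; -278; -262; -140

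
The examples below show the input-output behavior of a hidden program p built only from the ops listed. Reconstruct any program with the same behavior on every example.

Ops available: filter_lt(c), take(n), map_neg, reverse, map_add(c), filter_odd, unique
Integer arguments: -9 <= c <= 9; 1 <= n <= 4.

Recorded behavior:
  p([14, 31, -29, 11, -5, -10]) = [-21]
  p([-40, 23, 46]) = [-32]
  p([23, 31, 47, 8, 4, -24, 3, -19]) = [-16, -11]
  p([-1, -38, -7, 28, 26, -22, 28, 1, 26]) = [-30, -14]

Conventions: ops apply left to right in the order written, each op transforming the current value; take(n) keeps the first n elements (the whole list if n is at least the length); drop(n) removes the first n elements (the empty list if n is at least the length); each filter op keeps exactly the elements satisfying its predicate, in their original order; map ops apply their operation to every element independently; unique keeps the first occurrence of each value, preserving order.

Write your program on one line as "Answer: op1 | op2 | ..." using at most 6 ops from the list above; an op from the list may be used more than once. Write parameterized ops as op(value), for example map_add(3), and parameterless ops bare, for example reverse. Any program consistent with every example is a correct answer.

unique | map_add(8) | reverse | filter_lt(-7) | reverse

Check, running the answer program on each example:
  [14, 31, -29, 11, -5, -10] -> [14, 31, -29, 11, -5, -10] -> [22, 39, -21, 19, 3, -2] -> [-2, 3, 19, -21, 39, 22] -> [-21] -> [-21]
  [-40, 23, 46] -> [-40, 23, 46] -> [-32, 31, 54] -> [54, 31, -32] -> [-32] -> [-32]
  [23, 31, 47, 8, 4, -24, 3, -19] -> [23, 31, 47, 8, 4, -24, 3, -19] -> [31, 39, 55, 16, 12, -16, 11, -11] -> [-11, 11, -16, 12, 16, 55, 39, 31] -> [-11, -16] -> [-16, -11]
  [-1, -38, -7, 28, 26, -22, 28, 1, 26] -> [-1, -38, -7, 28, 26, -22, 1] -> [7, -30, 1, 36, 34, -14, 9] -> [9, -14, 34, 36, 1, -30, 7] -> [-14, -30] -> [-30, -14]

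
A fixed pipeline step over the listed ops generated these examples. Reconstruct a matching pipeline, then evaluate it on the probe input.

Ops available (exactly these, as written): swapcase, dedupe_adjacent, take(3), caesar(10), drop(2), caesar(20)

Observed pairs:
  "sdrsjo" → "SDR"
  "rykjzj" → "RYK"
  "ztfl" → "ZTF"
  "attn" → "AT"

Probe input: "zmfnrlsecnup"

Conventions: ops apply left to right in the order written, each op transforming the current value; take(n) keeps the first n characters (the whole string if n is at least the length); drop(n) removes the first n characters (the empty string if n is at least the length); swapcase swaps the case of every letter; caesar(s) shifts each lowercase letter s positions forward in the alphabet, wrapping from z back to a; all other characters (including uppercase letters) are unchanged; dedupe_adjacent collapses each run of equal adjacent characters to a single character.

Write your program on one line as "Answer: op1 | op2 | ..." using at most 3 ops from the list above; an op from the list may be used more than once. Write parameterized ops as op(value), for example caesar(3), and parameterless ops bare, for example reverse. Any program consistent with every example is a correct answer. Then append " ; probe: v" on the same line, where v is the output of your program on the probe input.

take(3) | dedupe_adjacent | swapcase ; probe: "ZMF"

Check, running the answer program on each example:
  "sdrsjo" -> "sdr" -> "sdr" -> "SDR"
  "rykjzj" -> "ryk" -> "ryk" -> "RYK"
  "ztfl" -> "ztf" -> "ztf" -> "ZTF"
  "attn" -> "att" -> "at" -> "AT"
  probe: "zmfnrlsecnup" -> "zmf" -> "zmf" -> "ZMF"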